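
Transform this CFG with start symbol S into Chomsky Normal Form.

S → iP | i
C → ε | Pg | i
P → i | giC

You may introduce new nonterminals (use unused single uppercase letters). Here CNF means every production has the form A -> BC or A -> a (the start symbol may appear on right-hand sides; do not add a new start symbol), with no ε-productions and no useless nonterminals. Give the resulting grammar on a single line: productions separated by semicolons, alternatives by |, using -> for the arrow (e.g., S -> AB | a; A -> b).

S -> i | BP; A -> g; B -> i; C -> i | PA; D -> BC; P -> i | AB | AD

Nullable: {C}; after ε-elimination: S -> i | iP; C -> i | Pg; P -> i | gi | giC.
No unit productions to eliminate.
TERM: introduce A -> g, B -> i and substitute in every rule of length ≥2.
BIN: P -> ABC becomes P -> AD, D -> BC.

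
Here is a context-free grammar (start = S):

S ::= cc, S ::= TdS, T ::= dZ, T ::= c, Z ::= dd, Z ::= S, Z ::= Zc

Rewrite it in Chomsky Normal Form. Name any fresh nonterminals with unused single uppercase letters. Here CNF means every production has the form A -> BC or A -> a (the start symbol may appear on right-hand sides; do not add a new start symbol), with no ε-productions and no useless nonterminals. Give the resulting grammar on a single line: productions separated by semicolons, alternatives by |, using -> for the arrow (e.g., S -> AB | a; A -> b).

S -> BB | TC; A -> d; B -> c; C -> AS; D -> AS; T -> c | AZ; Z -> AA | BB | TD | ZB

No ε-productions.
After unit-elimination: S -> cc | TdS; T -> c | dZ; Z -> Zc | cc | dd | TdS.
TERM: introduce B -> c, A -> d and substitute in every rule of length ≥2.
BIN: S -> TAS becomes S -> TC, C -> AS; Z -> TAS becomes Z -> TD, D -> AS.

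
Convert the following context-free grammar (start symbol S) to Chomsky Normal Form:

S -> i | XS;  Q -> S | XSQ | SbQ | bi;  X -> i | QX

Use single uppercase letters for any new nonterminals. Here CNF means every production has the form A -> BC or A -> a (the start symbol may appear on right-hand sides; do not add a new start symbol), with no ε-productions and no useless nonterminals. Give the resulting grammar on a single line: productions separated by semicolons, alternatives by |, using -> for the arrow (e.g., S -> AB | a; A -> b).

No ε-productions.
After unit-elimination: S -> i | XS; Q -> i | XS | bi | SbQ | XSQ; X -> i | QX.
TERM: introduce A -> b, B -> i and substitute in every rule of length ≥2.
BIN: Q -> SAQ becomes Q -> SC, C -> AQ; Q -> XSQ becomes Q -> XD, D -> SQ.

S -> i | XS; A -> b; B -> i; C -> AQ; D -> SQ; Q -> i | AB | SC | XD | XS; X -> i | QX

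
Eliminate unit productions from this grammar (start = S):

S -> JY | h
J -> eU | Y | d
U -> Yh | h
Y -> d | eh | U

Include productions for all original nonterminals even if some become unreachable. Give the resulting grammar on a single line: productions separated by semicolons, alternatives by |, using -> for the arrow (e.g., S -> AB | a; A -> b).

S -> h | JY; J -> d | h | Yh | eU | eh; U -> h | Yh; Y -> d | h | Yh | eh

Unit productions: J->Y, Y->U.
Unit pairs (A ⇒* B via units): (J,U), (J,Y), (Y,U).
S: inherits non-unit rules of {S} → JY | h.
J: inherits non-unit rules of {J, U, Y} → Yh | d | eU | eh | h.
U: inherits non-unit rules of {U} → Yh | h.
Y: inherits non-unit rules of {U, Y} → Yh | d | eh | h.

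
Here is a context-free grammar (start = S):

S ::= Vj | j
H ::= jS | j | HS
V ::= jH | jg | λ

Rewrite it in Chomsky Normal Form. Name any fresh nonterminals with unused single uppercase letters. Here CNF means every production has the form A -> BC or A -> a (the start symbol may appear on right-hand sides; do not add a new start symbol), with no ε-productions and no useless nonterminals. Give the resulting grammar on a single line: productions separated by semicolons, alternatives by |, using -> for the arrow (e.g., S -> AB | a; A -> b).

S -> j | VA; A -> j; B -> g; H -> j | AS | HS; V -> AB | AH

Nullable: {V}; after ε-elimination: S -> j | Vj; H -> j | HS | jS; V -> jH | jg.
No unit productions to eliminate.
TERM: introduce B -> g, A -> j and substitute in every rule of length ≥2.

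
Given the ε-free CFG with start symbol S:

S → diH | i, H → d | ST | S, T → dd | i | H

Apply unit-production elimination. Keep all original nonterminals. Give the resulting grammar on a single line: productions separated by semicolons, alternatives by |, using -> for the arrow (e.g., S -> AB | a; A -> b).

Unit productions: H->S, T->H.
Unit pairs (A ⇒* B via units): (H,S), (T,H), (T,S).
S: inherits non-unit rules of {S} → diH | i.
H: inherits non-unit rules of {H, S} → ST | d | diH | i.
T: inherits non-unit rules of {H, S, T} → ST | d | dd | diH | i.

S -> i | diH; H -> d | i | ST | diH; T -> d | i | ST | dd | diH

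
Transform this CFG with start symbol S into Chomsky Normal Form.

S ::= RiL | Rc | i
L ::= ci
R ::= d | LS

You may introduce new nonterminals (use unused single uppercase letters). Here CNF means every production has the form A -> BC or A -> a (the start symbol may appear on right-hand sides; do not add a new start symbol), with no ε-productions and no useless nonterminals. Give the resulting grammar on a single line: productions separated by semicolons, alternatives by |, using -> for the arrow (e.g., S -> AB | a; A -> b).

S -> i | RA | RC; A -> c; B -> i; C -> BL; L -> AB; R -> d | LS

No ε-productions.
No unit productions to eliminate.
TERM: introduce A -> c, B -> i and substitute in every rule of length ≥2.
BIN: S -> RBL becomes S -> RC, C -> BL.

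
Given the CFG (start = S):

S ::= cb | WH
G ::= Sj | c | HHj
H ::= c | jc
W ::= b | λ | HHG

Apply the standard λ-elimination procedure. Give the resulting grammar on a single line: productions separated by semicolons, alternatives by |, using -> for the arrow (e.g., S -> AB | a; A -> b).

Nullable set: {W}.
S -> WH: W nullable, giving H | WH.
Drop W -> λ.
Unchanged (no nullable symbols): S -> cb; G -> HHj; G -> Sj; G -> c; H -> c; H -> jc; W -> HHG; W -> b.

S -> H | WH | cb; G -> c | Sj | HHj; H -> c | jc; W -> b | HHG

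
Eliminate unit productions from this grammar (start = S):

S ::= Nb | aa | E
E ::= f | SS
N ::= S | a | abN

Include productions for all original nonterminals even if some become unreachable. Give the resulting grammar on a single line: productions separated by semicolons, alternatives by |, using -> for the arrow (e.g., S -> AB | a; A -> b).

S -> f | Nb | SS | aa; E -> f | SS; N -> a | f | Nb | SS | aa | abN

Unit productions: N->S, S->E.
Unit pairs (A ⇒* B via units): (N,E), (N,S), (S,E).
S: inherits non-unit rules of {E, S} → Nb | SS | aa | f.
E: inherits non-unit rules of {E} → SS | f.
N: inherits non-unit rules of {E, N, S} → Nb | SS | a | aa | abN | f.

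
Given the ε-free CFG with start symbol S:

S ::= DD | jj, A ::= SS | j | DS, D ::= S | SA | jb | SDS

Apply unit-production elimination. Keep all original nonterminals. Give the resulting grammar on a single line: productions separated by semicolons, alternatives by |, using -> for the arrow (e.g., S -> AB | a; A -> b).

Unit productions: D->S.
Unit pairs (A ⇒* B via units): (D,S).
S: inherits non-unit rules of {S} → DD | jj.
A: inherits non-unit rules of {A} → DS | SS | j.
D: inherits non-unit rules of {D, S} → DD | SA | SDS | jb | jj.

S -> DD | jj; A -> j | DS | SS; D -> DD | SA | jb | jj | SDS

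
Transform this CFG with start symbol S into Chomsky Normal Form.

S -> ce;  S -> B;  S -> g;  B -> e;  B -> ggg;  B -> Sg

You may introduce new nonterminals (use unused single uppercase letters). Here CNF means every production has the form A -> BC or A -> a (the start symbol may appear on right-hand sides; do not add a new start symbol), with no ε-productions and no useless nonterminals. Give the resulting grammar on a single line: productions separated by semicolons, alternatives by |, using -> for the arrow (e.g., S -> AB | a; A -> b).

No ε-productions.
After unit-elimination: S -> e | g | Sg | ce | ggg; B -> e | Sg | ggg.
TERM: introduce C -> c, D -> e, A -> g and substitute in every rule of length ≥2.
BIN: B -> AAA becomes B -> AE, E -> AA; S -> AAA becomes S -> AF, F -> AA.
Drop unreachable/unproductive: B.

S -> e | g | AF | CD | SA; A -> g; C -> c; D -> e; F -> AA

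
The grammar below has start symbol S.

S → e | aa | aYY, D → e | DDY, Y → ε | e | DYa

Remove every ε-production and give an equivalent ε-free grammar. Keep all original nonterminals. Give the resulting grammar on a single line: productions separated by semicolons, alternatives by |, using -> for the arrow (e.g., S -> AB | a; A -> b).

S -> a | e | aY | aa | aYY; D -> e | DD | DDY; Y -> e | Da | DYa

Nullable set: {Y}.
S -> aYY: Y, Y nullable, giving a | aY | aYY.
D -> DDY: Y nullable, giving DD | DDY.
Drop Y -> ε.
Y -> DYa: Y nullable, giving DYa | Da.
Unchanged (no nullable symbols): S -> aa; S -> e; D -> e; Y -> e.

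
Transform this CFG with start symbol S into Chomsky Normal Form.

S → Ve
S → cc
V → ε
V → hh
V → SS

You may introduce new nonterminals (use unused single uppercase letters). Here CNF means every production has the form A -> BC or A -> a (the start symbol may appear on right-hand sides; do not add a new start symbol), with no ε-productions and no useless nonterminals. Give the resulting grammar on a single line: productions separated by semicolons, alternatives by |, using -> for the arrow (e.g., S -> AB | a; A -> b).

Nullable: {V}; after ε-elimination: S -> e | Ve | cc; V -> SS | hh.
No unit productions to eliminate.
TERM: introduce B -> c, A -> e, C -> h and substitute in every rule of length ≥2.

S -> e | BB | VA; A -> e; B -> c; C -> h; V -> CC | SS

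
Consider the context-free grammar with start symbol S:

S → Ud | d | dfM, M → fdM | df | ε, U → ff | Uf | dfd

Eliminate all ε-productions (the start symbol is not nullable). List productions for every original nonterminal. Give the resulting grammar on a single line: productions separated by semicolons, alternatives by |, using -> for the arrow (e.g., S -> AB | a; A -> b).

Nullable set: {M}.
S -> dfM: M nullable, giving df | dfM.
Drop M -> ε.
M -> fdM: M nullable, giving fd | fdM.
Unchanged (no nullable symbols): S -> Ud; S -> d; M -> df; U -> Uf; U -> dfd; U -> ff.

S -> d | Ud | df | dfM; M -> df | fd | fdM; U -> Uf | ff | dfd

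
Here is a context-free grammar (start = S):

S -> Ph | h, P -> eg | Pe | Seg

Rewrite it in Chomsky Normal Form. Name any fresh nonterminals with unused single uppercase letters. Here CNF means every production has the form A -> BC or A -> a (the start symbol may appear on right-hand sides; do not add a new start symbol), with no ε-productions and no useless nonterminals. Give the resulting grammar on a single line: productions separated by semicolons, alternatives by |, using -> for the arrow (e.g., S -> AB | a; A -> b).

S -> h | PC; A -> e; B -> g; C -> h; D -> AB; P -> AB | PA | SD

No ε-productions.
No unit productions to eliminate.
TERM: introduce A -> e, B -> g, C -> h and substitute in every rule of length ≥2.
BIN: P -> SAB becomes P -> SD, D -> AB.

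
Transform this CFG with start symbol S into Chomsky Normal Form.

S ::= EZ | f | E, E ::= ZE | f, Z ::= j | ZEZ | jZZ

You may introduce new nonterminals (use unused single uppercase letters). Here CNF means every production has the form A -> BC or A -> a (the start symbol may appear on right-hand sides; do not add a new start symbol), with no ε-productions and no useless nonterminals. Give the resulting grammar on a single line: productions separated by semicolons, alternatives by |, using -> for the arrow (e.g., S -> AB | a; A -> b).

No ε-productions.
After unit-elimination: S -> f | EZ | ZE; E -> f | ZE; Z -> j | ZEZ | jZZ.
TERM: introduce A -> j and substitute in every rule of length ≥2.
BIN: Z -> AZZ becomes Z -> AB, B -> ZZ; Z -> ZEZ becomes Z -> ZC, C -> EZ.

S -> f | EZ | ZE; A -> j; B -> ZZ; C -> EZ; E -> f | ZE; Z -> j | AB | ZC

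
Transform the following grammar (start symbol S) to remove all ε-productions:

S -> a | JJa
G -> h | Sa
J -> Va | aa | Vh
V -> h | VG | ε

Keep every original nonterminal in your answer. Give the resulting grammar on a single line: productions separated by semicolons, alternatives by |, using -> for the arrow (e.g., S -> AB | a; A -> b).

S -> a | JJa; G -> h | Sa; J -> a | h | Va | Vh | aa; V -> G | h | VG

Nullable set: {V}.
J -> Va: V nullable, giving Va | a.
J -> Vh: V nullable, giving Vh | h.
Drop V -> ε.
V -> VG: V nullable, giving G | VG.
Unchanged (no nullable symbols): S -> JJa; S -> a; G -> Sa; G -> h; J -> aa; V -> h.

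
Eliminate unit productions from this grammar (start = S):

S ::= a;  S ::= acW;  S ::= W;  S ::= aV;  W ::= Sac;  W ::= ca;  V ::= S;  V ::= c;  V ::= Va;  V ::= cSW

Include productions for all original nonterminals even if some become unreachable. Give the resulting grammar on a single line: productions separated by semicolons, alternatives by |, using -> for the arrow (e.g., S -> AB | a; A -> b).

S -> a | aV | ca | Sac | acW; V -> a | c | Va | aV | ca | Sac | acW | cSW; W -> ca | Sac

Unit productions: S->W, V->S.
Unit pairs (A ⇒* B via units): (S,W), (V,S), (V,W).
S: inherits non-unit rules of {S, W} → Sac | a | aV | acW | ca.
V: inherits non-unit rules of {S, V, W} → Sac | Va | a | aV | acW | c | cSW | ca.
W: inherits non-unit rules of {W} → Sac | ca.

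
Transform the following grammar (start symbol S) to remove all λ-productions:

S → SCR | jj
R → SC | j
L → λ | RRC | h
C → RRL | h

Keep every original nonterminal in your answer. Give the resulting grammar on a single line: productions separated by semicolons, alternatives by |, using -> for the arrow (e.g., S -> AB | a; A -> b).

S -> jj | SCR; C -> h | RR | RRL; L -> h | RRC; R -> j | SC

Nullable set: {L}.
C -> RRL: L nullable, giving RR | RRL.
Drop L -> λ.
Unchanged (no nullable symbols): S -> SCR; S -> jj; C -> h; L -> RRC; L -> h; R -> SC; R -> j.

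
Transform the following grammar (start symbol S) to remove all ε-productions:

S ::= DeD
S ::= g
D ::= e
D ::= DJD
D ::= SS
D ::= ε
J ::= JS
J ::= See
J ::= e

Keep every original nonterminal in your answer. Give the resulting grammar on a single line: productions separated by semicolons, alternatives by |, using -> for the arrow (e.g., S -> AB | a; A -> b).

Nullable set: {D}.
S -> DeD: D, D nullable, giving De | DeD | e | eD.
Drop D -> ε.
D -> DJD: D, D nullable, giving DJ | DJD | J | JD.
Unchanged (no nullable symbols): S -> g; D -> SS; D -> e; J -> JS; J -> See; J -> e.

S -> e | g | De | eD | DeD; D -> J | e | DJ | JD | SS | DJD; J -> e | JS | See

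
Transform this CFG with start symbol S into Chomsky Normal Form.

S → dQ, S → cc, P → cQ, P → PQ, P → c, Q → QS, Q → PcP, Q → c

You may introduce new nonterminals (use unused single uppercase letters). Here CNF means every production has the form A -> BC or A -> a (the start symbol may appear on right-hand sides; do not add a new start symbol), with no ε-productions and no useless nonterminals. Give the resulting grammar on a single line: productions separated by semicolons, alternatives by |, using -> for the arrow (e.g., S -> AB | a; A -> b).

No ε-productions.
No unit productions to eliminate.
TERM: introduce A -> c, B -> d and substitute in every rule of length ≥2.
BIN: Q -> PAP becomes Q -> PC, C -> AP.

S -> AA | BQ; A -> c; B -> d; C -> AP; P -> c | AQ | PQ; Q -> c | PC | QS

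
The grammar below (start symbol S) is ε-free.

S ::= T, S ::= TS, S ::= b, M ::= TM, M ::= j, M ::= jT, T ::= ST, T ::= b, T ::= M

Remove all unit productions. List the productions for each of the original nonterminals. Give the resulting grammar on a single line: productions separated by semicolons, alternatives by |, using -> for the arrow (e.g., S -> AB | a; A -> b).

Unit productions: S->T, T->M.
Unit pairs (A ⇒* B via units): (S,M), (S,T), (T,M).
S: inherits non-unit rules of {M, S, T} → ST | TM | TS | b | j | jT.
M: inherits non-unit rules of {M} → TM | j | jT.
T: inherits non-unit rules of {M, T} → ST | TM | b | j | jT.

S -> b | j | ST | TM | TS | jT; M -> j | TM | jT; T -> b | j | ST | TM | jT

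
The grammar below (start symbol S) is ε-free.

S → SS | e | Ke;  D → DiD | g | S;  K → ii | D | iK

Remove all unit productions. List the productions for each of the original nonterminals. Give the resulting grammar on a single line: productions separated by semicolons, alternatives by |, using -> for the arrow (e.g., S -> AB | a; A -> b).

S -> e | Ke | SS; D -> e | g | Ke | SS | DiD; K -> e | g | Ke | SS | iK | ii | DiD

Unit productions: D->S, K->D.
Unit pairs (A ⇒* B via units): (D,S), (K,D), (K,S).
S: inherits non-unit rules of {S} → Ke | SS | e.
D: inherits non-unit rules of {D, S} → DiD | Ke | SS | e | g.
K: inherits non-unit rules of {D, K, S} → DiD | Ke | SS | e | g | iK | ii.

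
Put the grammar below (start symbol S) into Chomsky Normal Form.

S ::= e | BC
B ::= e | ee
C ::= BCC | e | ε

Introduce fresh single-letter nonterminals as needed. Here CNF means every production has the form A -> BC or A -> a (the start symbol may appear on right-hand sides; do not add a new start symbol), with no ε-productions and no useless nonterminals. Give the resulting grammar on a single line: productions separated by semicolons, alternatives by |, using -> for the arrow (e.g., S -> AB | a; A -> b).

Nullable: {C}; after ε-elimination: S -> B | e | BC; B -> e | ee; C -> B | e | BC | BCC.
After unit-elimination: S -> e | BC | ee; B -> e | ee; C -> e | BC | ee | BCC.
TERM: introduce A -> e and substitute in every rule of length ≥2.
BIN: C -> BCC becomes C -> BD, D -> CC.

S -> e | AA | BC; A -> e; B -> e | AA; C -> e | AA | BC | BD; D -> CC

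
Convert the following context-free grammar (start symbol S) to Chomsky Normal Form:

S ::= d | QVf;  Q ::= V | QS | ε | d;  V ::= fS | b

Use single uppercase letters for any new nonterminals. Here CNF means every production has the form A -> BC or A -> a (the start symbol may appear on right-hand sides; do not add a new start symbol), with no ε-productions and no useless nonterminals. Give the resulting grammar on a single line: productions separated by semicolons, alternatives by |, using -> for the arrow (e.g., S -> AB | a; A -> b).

Nullable: {Q}; after ε-elimination: S -> d | Vf | QVf; Q -> S | V | d | QS; V -> b | fS.
After unit-elimination: S -> d | Vf | QVf; Q -> b | d | QS | Vf | fS | QVf; V -> b | fS.
TERM: introduce A -> f and substitute in every rule of length ≥2.
BIN: Q -> QVA becomes Q -> QB, B -> VA; S -> QVA becomes S -> QC, C -> VA.

S -> d | QC | VA; A -> f; B -> VA; C -> VA; Q -> b | d | AS | QB | QS | VA; V -> b | AS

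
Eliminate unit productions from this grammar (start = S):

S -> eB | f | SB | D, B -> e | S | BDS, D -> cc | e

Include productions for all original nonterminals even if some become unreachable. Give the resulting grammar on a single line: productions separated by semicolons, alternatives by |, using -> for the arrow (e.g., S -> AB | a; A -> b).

Unit productions: B->S, S->D.
Unit pairs (A ⇒* B via units): (B,D), (B,S), (S,D).
S: inherits non-unit rules of {D, S} → SB | cc | e | eB | f.
B: inherits non-unit rules of {B, D, S} → BDS | SB | cc | e | eB | f.
D: inherits non-unit rules of {D} → cc | e.

S -> e | f | SB | cc | eB; B -> e | f | SB | cc | eB | BDS; D -> e | cc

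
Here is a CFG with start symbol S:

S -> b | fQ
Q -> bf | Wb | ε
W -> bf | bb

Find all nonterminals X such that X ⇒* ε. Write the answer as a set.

{Q}

Directly nullable (have an ε-rule): {Q}.
Not nullable: S, W — each has a terminal in every rule's right-hand side or depends on a non-nullable symbol.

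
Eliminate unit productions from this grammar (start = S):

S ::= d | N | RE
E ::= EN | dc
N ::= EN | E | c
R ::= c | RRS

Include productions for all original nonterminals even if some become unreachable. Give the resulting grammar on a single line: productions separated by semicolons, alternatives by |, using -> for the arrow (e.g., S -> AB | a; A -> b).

S -> c | d | EN | RE | dc; E -> EN | dc; N -> c | EN | dc; R -> c | RRS

Unit productions: N->E, S->N.
Unit pairs (A ⇒* B via units): (N,E), (S,E), (S,N).
S: inherits non-unit rules of {E, N, S} → EN | RE | c | d | dc.
E: inherits non-unit rules of {E} → EN | dc.
N: inherits non-unit rules of {E, N} → EN | c | dc.
R: inherits non-unit rules of {R} → RRS | c.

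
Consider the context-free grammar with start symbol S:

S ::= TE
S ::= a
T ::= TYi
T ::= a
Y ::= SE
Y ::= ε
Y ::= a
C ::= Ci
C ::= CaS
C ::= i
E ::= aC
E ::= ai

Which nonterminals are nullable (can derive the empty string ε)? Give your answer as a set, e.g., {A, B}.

{Y}

Directly nullable (have an ε-rule): {Y}.
Not nullable: C, E, S, T — each has a terminal in every rule's right-hand side or depends on a non-nullable symbol.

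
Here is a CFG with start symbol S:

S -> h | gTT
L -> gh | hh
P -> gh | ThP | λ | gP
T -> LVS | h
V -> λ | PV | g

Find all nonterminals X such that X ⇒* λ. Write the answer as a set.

{P, V}

Directly nullable (have an ε-rule): {P, V}.
Not nullable: L, S, T — each has a terminal in every rule's right-hand side or depends on a non-nullable symbol.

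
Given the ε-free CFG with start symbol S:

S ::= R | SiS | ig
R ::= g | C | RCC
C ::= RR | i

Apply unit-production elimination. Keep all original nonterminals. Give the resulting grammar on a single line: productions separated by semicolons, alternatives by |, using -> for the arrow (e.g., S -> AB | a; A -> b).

S -> g | i | RR | ig | RCC | SiS; C -> i | RR; R -> g | i | RR | RCC

Unit productions: R->C, S->R.
Unit pairs (A ⇒* B via units): (R,C), (S,C), (S,R).
S: inherits non-unit rules of {C, R, S} → RCC | RR | SiS | g | i | ig.
C: inherits non-unit rules of {C} → RR | i.
R: inherits non-unit rules of {C, R} → RCC | RR | g | i.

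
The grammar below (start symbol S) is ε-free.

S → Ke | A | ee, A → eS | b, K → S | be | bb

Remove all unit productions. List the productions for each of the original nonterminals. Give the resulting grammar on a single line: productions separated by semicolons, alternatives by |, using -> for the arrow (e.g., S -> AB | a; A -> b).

S -> b | Ke | eS | ee; A -> b | eS; K -> b | Ke | bb | be | eS | ee

Unit productions: K->S, S->A.
Unit pairs (A ⇒* B via units): (K,A), (K,S), (S,A).
S: inherits non-unit rules of {A, S} → Ke | b | eS | ee.
A: inherits non-unit rules of {A} → b | eS.
K: inherits non-unit rules of {A, K, S} → Ke | b | bb | be | eS | ee.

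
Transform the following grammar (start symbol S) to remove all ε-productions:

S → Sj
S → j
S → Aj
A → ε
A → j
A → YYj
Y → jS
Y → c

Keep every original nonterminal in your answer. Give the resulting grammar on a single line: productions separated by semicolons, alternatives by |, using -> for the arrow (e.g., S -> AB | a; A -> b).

Nullable set: {A}.
S -> Aj: A nullable, giving Aj | j.
Drop A -> ε.
Unchanged (no nullable symbols): S -> Sj; S -> j; A -> YYj; A -> j; Y -> c; Y -> jS.

S -> j | Aj | Sj; A -> j | YYj; Y -> c | jS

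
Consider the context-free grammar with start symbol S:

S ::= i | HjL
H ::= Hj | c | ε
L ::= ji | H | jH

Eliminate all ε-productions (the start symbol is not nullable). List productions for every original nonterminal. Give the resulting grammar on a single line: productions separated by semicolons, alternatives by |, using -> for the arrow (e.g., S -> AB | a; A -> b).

S -> i | j | Hj | jL | HjL; H -> c | j | Hj; L -> H | j | jH | ji

Nullable set: {H, L}.
S -> HjL: H, L nullable, giving Hj | HjL | j | jL.
Drop H -> ε.
H -> Hj: H nullable, giving Hj | j.
L -> H: H nullable, giving H.
L -> jH: H nullable, giving j | jH.
Unchanged (no nullable symbols): S -> i; H -> c; L -> ji.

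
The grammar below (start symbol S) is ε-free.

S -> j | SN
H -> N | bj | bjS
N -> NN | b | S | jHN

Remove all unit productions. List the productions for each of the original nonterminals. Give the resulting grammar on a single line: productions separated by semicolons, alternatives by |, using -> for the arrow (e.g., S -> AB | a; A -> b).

Unit productions: H->N, N->S.
Unit pairs (A ⇒* B via units): (H,N), (H,S), (N,S).
S: inherits non-unit rules of {S} → SN | j.
H: inherits non-unit rules of {H, N, S} → NN | SN | b | bj | bjS | j | jHN.
N: inherits non-unit rules of {N, S} → NN | SN | b | j | jHN.

S -> j | SN; H -> b | j | NN | SN | bj | bjS | jHN; N -> b | j | NN | SN | jHN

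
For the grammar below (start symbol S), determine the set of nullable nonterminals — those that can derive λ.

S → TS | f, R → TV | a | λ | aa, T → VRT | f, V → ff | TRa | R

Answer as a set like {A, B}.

Directly nullable (have an ε-rule): {R}.
V is nullable via V -> R (every symbol on the right is already known nullable).
Not nullable: S, T — each has a terminal in every rule's right-hand side or depends on a non-nullable symbol.

{R, V}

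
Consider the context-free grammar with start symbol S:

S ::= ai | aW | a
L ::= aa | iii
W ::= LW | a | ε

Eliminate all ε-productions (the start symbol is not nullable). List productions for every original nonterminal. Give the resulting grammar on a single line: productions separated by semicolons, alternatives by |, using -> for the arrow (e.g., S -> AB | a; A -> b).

S -> a | aW | ai; L -> aa | iii; W -> L | a | LW

Nullable set: {W}.
S -> aW: W nullable, giving a | aW.
Drop W -> ε.
W -> LW: W nullable, giving L | LW.
Unchanged (no nullable symbols): S -> a; S -> ai; L -> aa; L -> iii; W -> a.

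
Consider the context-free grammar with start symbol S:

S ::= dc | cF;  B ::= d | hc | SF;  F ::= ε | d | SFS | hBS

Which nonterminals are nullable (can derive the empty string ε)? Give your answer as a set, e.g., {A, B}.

Directly nullable (have an ε-rule): {F}.
Not nullable: B, S — each has a terminal in every rule's right-hand side or depends on a non-nullable symbol.

{F}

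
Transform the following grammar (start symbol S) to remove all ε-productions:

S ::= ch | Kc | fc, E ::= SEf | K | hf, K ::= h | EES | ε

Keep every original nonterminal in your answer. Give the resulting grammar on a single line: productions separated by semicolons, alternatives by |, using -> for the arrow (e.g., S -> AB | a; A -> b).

S -> c | Kc | ch | fc; E -> K | Sf | hf | SEf; K -> S | h | ES | EES

Nullable set: {E, K}.
S -> Kc: K nullable, giving Kc | c.
E -> K: K nullable, giving K.
E -> SEf: E nullable, giving SEf | Sf.
Drop K -> ε.
K -> EES: E, E nullable, giving EES | ES | S.
Unchanged (no nullable symbols): S -> ch; S -> fc; E -> hf; K -> h.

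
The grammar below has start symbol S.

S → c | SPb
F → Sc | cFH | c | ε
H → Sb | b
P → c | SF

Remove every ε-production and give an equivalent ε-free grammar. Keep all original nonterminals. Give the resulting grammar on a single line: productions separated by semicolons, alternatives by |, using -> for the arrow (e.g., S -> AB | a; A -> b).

Nullable set: {F}.
Drop F -> ε.
F -> cFH: F nullable, giving cFH | cH.
P -> SF: F nullable, giving S | SF.
Unchanged (no nullable symbols): S -> SPb; S -> c; F -> Sc; F -> c; H -> Sb; H -> b; P -> c.

S -> c | SPb; F -> c | Sc | cH | cFH; H -> b | Sb; P -> S | c | SF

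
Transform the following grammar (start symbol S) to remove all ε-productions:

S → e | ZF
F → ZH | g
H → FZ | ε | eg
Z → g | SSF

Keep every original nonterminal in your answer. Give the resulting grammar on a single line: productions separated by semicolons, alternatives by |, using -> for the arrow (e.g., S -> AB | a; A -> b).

S -> e | ZF; F -> Z | g | ZH; H -> FZ | eg; Z -> g | SSF

Nullable set: {H}.
F -> ZH: H nullable, giving Z | ZH.
Drop H -> ε.
Unchanged (no nullable symbols): S -> ZF; S -> e; F -> g; H -> FZ; H -> eg; Z -> SSF; Z -> g.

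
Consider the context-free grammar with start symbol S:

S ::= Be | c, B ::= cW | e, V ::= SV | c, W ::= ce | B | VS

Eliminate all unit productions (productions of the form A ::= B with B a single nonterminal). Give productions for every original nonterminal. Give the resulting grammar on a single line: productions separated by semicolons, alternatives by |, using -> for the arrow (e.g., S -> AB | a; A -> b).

Unit productions: W->B.
Unit pairs (A ⇒* B via units): (W,B).
S: inherits non-unit rules of {S} → Be | c.
B: inherits non-unit rules of {B} → cW | e.
V: inherits non-unit rules of {V} → SV | c.
W: inherits non-unit rules of {B, W} → VS | cW | ce | e.

S -> c | Be; B -> e | cW; V -> c | SV; W -> e | VS | cW | ce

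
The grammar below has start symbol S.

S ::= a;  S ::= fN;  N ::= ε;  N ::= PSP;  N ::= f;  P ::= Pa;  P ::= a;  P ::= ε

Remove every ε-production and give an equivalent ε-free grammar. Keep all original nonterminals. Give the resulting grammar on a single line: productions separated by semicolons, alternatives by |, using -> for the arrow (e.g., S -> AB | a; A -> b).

S -> a | f | fN; N -> S | f | PS | SP | PSP; P -> a | Pa

Nullable set: {N, P}.
S -> fN: N nullable, giving f | fN.
Drop N -> ε.
N -> PSP: P, P nullable, giving PS | PSP | S | SP.
Drop P -> ε.
P -> Pa: P nullable, giving Pa | a.
Unchanged (no nullable symbols): S -> a; N -> f; P -> a.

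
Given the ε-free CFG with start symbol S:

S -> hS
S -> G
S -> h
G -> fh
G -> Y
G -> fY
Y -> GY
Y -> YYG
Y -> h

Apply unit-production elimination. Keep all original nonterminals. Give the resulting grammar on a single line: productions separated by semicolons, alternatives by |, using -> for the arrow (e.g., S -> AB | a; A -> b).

Unit productions: G->Y, S->G.
Unit pairs (A ⇒* B via units): (G,Y), (S,G), (S,Y).
S: inherits non-unit rules of {G, S, Y} → GY | YYG | fY | fh | h | hS.
G: inherits non-unit rules of {G, Y} → GY | YYG | fY | fh | h.
Y: inherits non-unit rules of {Y} → GY | YYG | h.

S -> h | GY | fY | fh | hS | YYG; G -> h | GY | fY | fh | YYG; Y -> h | GY | YYG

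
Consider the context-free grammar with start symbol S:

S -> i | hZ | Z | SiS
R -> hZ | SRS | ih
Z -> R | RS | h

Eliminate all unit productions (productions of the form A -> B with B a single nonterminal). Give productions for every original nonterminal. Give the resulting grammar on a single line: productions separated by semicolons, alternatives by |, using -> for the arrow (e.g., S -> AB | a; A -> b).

S -> h | i | RS | hZ | ih | SRS | SiS; R -> hZ | ih | SRS; Z -> h | RS | hZ | ih | SRS

Unit productions: S->Z, Z->R.
Unit pairs (A ⇒* B via units): (S,R), (S,Z), (Z,R).
S: inherits non-unit rules of {R, S, Z} → RS | SRS | SiS | h | hZ | i | ih.
R: inherits non-unit rules of {R} → SRS | hZ | ih.
Z: inherits non-unit rules of {R, Z} → RS | SRS | h | hZ | ih.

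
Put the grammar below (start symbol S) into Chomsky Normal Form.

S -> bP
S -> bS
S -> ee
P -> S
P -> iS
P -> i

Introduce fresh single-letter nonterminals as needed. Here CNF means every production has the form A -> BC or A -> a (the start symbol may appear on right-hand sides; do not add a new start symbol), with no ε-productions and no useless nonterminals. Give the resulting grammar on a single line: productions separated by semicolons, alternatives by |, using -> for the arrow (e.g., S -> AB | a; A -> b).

No ε-productions.
After unit-elimination: S -> bP | bS | ee; P -> i | bP | bS | ee | iS.
TERM: introduce A -> b, B -> e, C -> i and substitute in every rule of length ≥2.

S -> AP | AS | BB; A -> b; B -> e; C -> i; P -> i | AP | AS | BB | CS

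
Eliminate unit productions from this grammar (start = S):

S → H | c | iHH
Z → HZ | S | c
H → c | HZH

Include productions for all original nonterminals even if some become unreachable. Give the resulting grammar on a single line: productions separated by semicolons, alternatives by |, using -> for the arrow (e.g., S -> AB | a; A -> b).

S -> c | HZH | iHH; H -> c | HZH; Z -> c | HZ | HZH | iHH

Unit productions: S->H, Z->S.
Unit pairs (A ⇒* B via units): (S,H), (Z,H), (Z,S).
S: inherits non-unit rules of {H, S} → HZH | c | iHH.
H: inherits non-unit rules of {H} → HZH | c.
Z: inherits non-unit rules of {H, S, Z} → HZ | HZH | c | iHH.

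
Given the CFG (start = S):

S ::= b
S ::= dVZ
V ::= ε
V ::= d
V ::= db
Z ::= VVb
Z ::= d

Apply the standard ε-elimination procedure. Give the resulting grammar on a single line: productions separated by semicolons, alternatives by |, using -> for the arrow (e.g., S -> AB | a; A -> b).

Nullable set: {V}.
S -> dVZ: V nullable, giving dVZ | dZ.
Drop V -> ε.
Z -> VVb: V, V nullable, giving VVb | Vb | b.
Unchanged (no nullable symbols): S -> b; V -> d; V -> db; Z -> d.

S -> b | dZ | dVZ; V -> d | db; Z -> b | d | Vb | VVb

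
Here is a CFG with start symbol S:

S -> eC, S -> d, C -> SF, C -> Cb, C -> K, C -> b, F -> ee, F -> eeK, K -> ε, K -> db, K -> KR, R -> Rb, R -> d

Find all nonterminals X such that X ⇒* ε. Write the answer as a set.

Directly nullable (have an ε-rule): {K}.
C is nullable via C -> K (every symbol on the right is already known nullable).
Not nullable: F, R, S — each has a terminal in every rule's right-hand side or depends on a non-nullable symbol.

{C, K}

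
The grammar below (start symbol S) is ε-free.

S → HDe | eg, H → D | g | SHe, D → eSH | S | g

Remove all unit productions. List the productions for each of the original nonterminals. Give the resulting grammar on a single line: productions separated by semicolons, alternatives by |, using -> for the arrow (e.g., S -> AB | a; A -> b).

S -> eg | HDe; D -> g | eg | HDe | eSH; H -> g | eg | HDe | SHe | eSH

Unit productions: D->S, H->D.
Unit pairs (A ⇒* B via units): (D,S), (H,D), (H,S).
S: inherits non-unit rules of {S} → HDe | eg.
D: inherits non-unit rules of {D, S} → HDe | eSH | eg | g.
H: inherits non-unit rules of {D, H, S} → HDe | SHe | eSH | eg | g.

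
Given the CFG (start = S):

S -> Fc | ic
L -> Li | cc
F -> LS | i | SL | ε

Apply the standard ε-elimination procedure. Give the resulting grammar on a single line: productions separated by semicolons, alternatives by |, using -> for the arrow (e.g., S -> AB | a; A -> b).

Nullable set: {F}.
S -> Fc: F nullable, giving Fc | c.
Drop F -> ε.
Unchanged (no nullable symbols): S -> ic; F -> LS; F -> SL; F -> i; L -> Li; L -> cc.

S -> c | Fc | ic; F -> i | LS | SL; L -> Li | cc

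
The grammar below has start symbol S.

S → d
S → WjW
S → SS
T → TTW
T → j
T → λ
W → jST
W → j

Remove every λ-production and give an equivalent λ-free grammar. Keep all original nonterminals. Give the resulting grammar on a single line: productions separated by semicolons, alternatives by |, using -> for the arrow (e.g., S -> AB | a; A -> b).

S -> d | SS | WjW; T -> W | j | TW | TTW; W -> j | jS | jST

Nullable set: {T}.
Drop T -> λ.
T -> TTW: T, T nullable, giving TTW | TW | W.
W -> jST: T nullable, giving jS | jST.
Unchanged (no nullable symbols): S -> SS; S -> WjW; S -> d; T -> j; W -> j.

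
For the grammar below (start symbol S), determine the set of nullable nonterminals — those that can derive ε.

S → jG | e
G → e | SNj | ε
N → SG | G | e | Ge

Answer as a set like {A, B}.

{G, N}

Directly nullable (have an ε-rule): {G}.
N is nullable via N -> G (every symbol on the right is already known nullable).
Not nullable: S — each has a terminal in every rule's right-hand side or depends on a non-nullable symbol.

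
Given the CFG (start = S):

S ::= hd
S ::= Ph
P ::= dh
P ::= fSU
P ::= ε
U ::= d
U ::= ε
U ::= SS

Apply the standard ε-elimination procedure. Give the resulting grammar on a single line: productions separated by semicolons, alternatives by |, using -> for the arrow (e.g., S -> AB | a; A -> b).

S -> h | Ph | hd; P -> dh | fS | fSU; U -> d | SS

Nullable set: {P, U}.
S -> Ph: P nullable, giving Ph | h.
Drop P -> ε.
P -> fSU: U nullable, giving fS | fSU.
Drop U -> ε.
Unchanged (no nullable symbols): S -> hd; P -> dh; U -> SS; U -> d.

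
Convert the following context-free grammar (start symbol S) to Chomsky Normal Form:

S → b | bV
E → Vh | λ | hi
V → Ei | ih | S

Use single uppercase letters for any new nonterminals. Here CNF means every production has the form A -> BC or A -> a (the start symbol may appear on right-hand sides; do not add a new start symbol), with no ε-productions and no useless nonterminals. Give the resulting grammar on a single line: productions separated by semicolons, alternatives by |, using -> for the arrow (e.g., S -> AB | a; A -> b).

Nullable: {E}; after ε-elimination: S -> b | bV; E -> Vh | hi; V -> S | i | Ei | ih.
After unit-elimination: S -> b | bV; E -> Vh | hi; V -> b | i | Ei | bV | ih.
TERM: introduce C -> b, A -> h, B -> i and substitute in every rule of length ≥2.

S -> b | CV; A -> h; B -> i; C -> b; E -> AB | VA; V -> b | i | BA | CV | EB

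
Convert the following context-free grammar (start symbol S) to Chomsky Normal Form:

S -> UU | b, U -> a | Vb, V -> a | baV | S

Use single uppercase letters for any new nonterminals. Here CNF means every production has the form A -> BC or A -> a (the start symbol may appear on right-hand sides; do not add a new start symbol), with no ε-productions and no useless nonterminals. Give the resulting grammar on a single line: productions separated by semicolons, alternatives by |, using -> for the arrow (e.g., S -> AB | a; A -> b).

No ε-productions.
After unit-elimination: S -> b | UU; U -> a | Vb; V -> a | b | UU | baV.
TERM: introduce B -> a, A -> b and substitute in every rule of length ≥2.
BIN: V -> ABV becomes V -> AC, C -> BV.

S -> b | UU; A -> b; B -> a; C -> BV; U -> a | VA; V -> a | b | AC | UU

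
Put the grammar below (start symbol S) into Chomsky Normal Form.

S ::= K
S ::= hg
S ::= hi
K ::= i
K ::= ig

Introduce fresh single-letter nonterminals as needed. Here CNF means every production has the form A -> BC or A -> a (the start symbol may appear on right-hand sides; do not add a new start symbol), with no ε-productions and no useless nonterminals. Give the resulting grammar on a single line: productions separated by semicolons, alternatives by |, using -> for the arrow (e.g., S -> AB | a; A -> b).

S -> i | AB | CA | CB; A -> i; B -> g; C -> h

No ε-productions.
After unit-elimination: S -> i | hg | hi | ig; K -> i | ig.
TERM: introduce B -> g, C -> h, A -> i and substitute in every rule of length ≥2.
Drop unreachable/unproductive: K.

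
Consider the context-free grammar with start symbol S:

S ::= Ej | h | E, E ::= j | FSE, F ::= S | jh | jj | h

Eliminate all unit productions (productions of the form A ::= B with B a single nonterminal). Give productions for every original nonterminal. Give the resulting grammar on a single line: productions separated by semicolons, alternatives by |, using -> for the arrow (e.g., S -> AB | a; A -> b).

Unit productions: F->S, S->E.
Unit pairs (A ⇒* B via units): (F,E), (F,S), (S,E).
S: inherits non-unit rules of {E, S} → Ej | FSE | h | j.
E: inherits non-unit rules of {E} → FSE | j.
F: inherits non-unit rules of {E, F, S} → Ej | FSE | h | j | jh | jj.

S -> h | j | Ej | FSE; E -> j | FSE; F -> h | j | Ej | jh | jj | FSE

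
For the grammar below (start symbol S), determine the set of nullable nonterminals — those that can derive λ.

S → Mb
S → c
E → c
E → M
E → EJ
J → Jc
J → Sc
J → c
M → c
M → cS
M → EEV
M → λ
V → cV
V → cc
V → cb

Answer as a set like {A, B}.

Directly nullable (have an ε-rule): {M}.
E is nullable via E -> M (every symbol on the right is already known nullable).
Not nullable: J, S, V — each has a terminal in every rule's right-hand side or depends on a non-nullable symbol.

{E, M}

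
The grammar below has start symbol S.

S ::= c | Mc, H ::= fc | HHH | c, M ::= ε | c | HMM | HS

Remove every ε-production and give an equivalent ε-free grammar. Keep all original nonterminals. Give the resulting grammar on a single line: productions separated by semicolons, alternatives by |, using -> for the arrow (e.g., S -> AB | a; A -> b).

Nullable set: {M}.
S -> Mc: M nullable, giving Mc | c.
Drop M -> ε.
M -> HMM: M, M nullable, giving H | HM | HMM.
Unchanged (no nullable symbols): S -> c; H -> HHH; H -> c; H -> fc; M -> HS; M -> c.

S -> c | Mc; H -> c | fc | HHH; M -> H | c | HM | HS | HMM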